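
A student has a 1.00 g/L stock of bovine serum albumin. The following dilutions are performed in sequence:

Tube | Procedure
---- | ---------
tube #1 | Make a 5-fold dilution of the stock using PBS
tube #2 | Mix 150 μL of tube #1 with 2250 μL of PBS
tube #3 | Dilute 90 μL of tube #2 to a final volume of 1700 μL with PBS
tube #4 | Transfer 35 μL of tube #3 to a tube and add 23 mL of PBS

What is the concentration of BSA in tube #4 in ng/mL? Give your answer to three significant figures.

1.01 ng/mL

Step 1: 5-fold → factor 5
Step 2: 150 μL + 2250 μL = 2400 μL total → factor 2400/150 = 16
Step 3: 90 μL brought to 1700 μL → factor 1700/90 = 18.889
Step 4: 35 μL + 23 mL = 23035 μL total → factor 23035/35 = 658.14
Overall dilution factor = 5 × 16 × 18.889 × 658.14 = 9.9453 × 10^5
Final = 1.00 g/L / 9.9453 × 10^5 = 1.006 × 10^-6 g/L = 1.01 ng/mL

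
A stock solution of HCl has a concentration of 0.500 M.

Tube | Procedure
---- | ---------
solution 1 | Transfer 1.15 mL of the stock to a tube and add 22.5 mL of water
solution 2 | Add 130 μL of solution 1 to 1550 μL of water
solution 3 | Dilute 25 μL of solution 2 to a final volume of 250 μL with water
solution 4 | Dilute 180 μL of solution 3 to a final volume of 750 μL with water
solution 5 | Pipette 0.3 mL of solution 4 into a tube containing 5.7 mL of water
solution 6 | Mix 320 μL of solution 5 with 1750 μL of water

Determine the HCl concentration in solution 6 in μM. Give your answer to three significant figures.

0.349 μM

Step 1: 1.15 mL + 22.5 mL = 23.65 mL total → factor 23.65/1.15 = 20.565
Step 2: 130 μL + 1550 μL = 1680 μL total → factor 1680/130 = 12.923
Step 3: 25 μL brought to 250 μL → factor 250/25 = 10
Step 4: 180 μL brought to 750 μL → factor 750/180 = 4.1667
Step 5: 0.3 mL + 5.7 mL = 6 mL total → factor 6/0.3 = 20
Step 6: 320 μL + 1750 μL = 2070 μL total → factor 2070/320 = 6.4688
Overall dilution factor = 20.565 × 12.923 × 10 × 4.1667 × 20 × 6.4688 = 1.4326 × 10^6
Final = 0.500 M / 1.4326 × 10^6 = 3.490 × 10^-7 M = 0.349 μM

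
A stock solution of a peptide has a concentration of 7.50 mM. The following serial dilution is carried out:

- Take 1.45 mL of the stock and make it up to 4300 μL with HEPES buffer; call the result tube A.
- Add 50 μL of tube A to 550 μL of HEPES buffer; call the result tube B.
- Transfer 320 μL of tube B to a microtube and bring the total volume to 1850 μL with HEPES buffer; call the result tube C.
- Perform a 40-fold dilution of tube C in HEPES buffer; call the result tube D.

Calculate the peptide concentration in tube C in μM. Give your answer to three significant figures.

Step 1: 1.45 mL brought to 4300 μL → factor 4.3/1.45 = 2.9655
Step 2: 50 μL + 550 μL = 600 μL total → factor 600/50 = 12
Step 3: 320 μL brought to 1850 μL → factor 1850/320 = 5.7812
Dilution factor through tube C = 2.9655 × 12 × 5.7812 = 205.73
[tube C] = 7.50 mM / 205.73 = 0.03646 mM = 36.5 μM

36.5 μM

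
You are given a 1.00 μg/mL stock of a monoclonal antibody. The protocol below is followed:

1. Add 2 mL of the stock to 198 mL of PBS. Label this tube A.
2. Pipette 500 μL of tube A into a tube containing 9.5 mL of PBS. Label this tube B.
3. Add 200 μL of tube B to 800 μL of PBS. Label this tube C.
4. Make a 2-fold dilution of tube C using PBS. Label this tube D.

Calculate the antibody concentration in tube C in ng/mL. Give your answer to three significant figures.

Step 1: 2 mL + 198 mL = 200 mL total → factor 200/2 = 100
Step 2: 500 μL + 9.5 mL = 10000 μL total → factor 10000/500 = 20
Step 3: 200 μL + 800 μL = 1000 μL total → factor 1000/200 = 5
Dilution factor through tube C = 100 × 20 × 5 = 10000
[tube C] = 1.00 μg/mL / 10000 = 0.0001000 μg/mL = 0.100 ng/mL

0.100 ng/mL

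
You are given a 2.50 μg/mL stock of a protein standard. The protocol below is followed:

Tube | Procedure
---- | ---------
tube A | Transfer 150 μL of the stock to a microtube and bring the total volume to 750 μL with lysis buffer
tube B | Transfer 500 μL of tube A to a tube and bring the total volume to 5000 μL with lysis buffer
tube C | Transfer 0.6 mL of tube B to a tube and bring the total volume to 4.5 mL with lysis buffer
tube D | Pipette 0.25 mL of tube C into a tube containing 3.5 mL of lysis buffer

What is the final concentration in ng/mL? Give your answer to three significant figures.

0.444 ng/mL

Step 1: 150 μL brought to 750 μL → factor 750/150 = 5
Step 2: 500 μL brought to 5000 μL → factor 5000/500 = 10
Step 3: 0.6 mL brought to 4.5 mL → factor 4.5/0.6 = 7.5
Step 4: 0.25 mL + 3.5 mL = 3.75 mL total → factor 3.75/0.25 = 15
Overall dilution factor = 5 × 10 × 7.5 × 15 = 5625
Final = 2.50 μg/mL / 5625 = 0.0004444 μg/mL = 0.444 ng/mL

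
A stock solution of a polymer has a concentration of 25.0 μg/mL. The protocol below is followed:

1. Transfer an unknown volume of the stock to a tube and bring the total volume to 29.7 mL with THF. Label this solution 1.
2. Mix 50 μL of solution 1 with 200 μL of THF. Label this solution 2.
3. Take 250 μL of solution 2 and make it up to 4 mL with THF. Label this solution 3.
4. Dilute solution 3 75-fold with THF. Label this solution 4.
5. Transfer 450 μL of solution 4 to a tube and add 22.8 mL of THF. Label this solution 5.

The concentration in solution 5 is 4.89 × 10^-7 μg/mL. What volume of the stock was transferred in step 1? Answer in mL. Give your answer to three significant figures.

Step 1: v brought to 29.7 mL → factor = 29.7 mL/v
Step 2: 50 μL + 200 μL = 250 μL total → factor 250/50 = 5
Step 3: 250 μL brought to 4 mL → factor 4000/250 = 16
Step 4: 75-fold → factor 75
Step 5: 450 μL + 22.8 mL = 23250 μL total → factor 23250/450 = 51.667
Product of known-step factors = 3.1 × 10^5
Overall factor = 25.0 μg/mL / (4.89 × 10^-7 μg/mL) = 5.1125 × 10^7
Step-1 factor = 5.1125 × 10^7 / 3.1 × 10^5 = 164.92
v = 29.7 mL / 164.92 = 0.180 mL

0.180 mL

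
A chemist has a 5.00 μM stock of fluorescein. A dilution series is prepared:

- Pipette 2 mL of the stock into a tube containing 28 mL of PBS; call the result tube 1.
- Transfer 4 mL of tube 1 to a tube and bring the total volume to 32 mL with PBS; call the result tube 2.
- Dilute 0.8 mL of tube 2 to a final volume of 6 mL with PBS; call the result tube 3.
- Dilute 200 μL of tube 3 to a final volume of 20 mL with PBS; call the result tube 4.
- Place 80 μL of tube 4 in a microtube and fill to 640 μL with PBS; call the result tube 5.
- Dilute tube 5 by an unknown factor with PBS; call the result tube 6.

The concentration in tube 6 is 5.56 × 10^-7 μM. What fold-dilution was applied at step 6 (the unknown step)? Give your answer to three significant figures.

Step 1: 2 mL + 28 mL = 30 mL total → factor 30/2 = 15
Step 2: 4 mL brought to 32 mL → factor 32/4 = 8
Step 3: 0.8 mL brought to 6 mL → factor 6/0.8 = 7.5
Step 4: 200 μL brought to 20 mL → factor 20000/200 = 100
Step 5: 80 μL brought to 640 μL → factor 640/80 = 8
Step 6: unknown factor x
Product of known-step factors = 7.2 × 10^5
Overall factor = 5.00 μM / (5.56 × 10^-7 μM) = 8.9928 × 10^6
x = 8.9928 × 10^6 / 7.2 × 10^5 = 12.5

12.5-fold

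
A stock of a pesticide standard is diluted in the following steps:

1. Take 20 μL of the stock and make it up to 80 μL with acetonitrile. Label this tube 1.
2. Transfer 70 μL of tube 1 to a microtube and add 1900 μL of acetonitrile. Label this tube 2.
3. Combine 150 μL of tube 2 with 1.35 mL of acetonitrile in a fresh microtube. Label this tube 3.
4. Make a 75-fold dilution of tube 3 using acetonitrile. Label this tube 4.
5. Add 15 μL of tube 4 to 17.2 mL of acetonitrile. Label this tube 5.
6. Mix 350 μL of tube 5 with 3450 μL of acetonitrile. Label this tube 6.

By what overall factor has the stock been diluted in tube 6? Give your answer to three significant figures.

1.05 × 10^9

Step 1: 20 μL brought to 80 μL → factor 80/20 = 4
Step 2: 70 μL + 1900 μL = 1970 μL total → factor 1970/70 = 28.143
Step 3: 150 μL + 1.35 mL = 1500 μL total → factor 1500/150 = 10
Step 4: 75-fold → factor 75
Step 5: 15 μL + 17.2 mL = 17215 μL total → factor 17215/15 = 1147.7
Step 6: 350 μL + 3450 μL = 3800 μL total → factor 3800/350 = 10.857
Overall dilution factor = 4 × 28.143 × 10 × 75 × 1147.7 × 10.857 = 1.052 × 10^9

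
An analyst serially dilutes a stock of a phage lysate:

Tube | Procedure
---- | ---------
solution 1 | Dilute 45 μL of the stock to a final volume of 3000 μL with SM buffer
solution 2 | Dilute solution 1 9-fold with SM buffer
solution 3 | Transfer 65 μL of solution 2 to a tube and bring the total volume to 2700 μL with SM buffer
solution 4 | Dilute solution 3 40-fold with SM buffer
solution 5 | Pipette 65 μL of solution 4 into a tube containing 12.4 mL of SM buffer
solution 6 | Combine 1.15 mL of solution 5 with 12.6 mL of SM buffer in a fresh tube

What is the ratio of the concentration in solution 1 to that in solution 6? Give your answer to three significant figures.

3.43 × 10^7

Step 1: 45 μL brought to 3000 μL → factor 3000/45 = 66.667
Step 2: 9-fold → factor 9
Step 3: 65 μL brought to 2700 μL → factor 2700/65 = 41.538
Step 4: 40-fold → factor 40
Step 5: 65 μL + 12.4 mL = 12465 μL total → factor 12465/65 = 191.77
Step 6: 1.15 mL + 12.6 mL = 13.75 mL total → factor 13.75/1.15 = 11.957
Dilution factor to solution 1 = 66.667; to solution 6 = 2.2858 × 10^9
[solution 1]/[solution 6] = (factor to solution 6)/(factor to solution 1) = 2.2858 × 10^9/66.667 = 3.43 × 10^7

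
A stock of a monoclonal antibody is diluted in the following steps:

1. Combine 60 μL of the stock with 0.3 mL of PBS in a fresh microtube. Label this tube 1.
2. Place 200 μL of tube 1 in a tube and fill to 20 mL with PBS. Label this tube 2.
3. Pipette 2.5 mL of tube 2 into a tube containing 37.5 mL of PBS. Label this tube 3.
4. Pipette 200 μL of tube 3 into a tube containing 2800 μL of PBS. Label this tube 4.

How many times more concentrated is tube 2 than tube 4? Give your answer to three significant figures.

240

Step 1: 60 μL + 0.3 mL = 360 μL total → factor 360/60 = 6
Step 2: 200 μL brought to 20 mL → factor 20000/200 = 100
Step 3: 2.5 mL + 37.5 mL = 40 mL total → factor 40/2.5 = 16
Step 4: 200 μL + 2800 μL = 3000 μL total → factor 3000/200 = 15
Dilution factor to tube 2 = 600; to tube 4 = 1.44 × 10^5
[tube 2]/[tube 4] = (factor to tube 4)/(factor to tube 2) = 1.44 × 10^5/600 = 240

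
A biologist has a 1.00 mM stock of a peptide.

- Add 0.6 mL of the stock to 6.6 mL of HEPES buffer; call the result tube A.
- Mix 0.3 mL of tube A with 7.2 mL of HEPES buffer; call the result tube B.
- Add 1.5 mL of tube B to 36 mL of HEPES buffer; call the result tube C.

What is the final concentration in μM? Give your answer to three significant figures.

0.133 μM

Step 1: 0.6 mL + 6.6 mL = 7.2 mL total → factor 7.2/0.6 = 12
Step 2: 0.3 mL + 7.2 mL = 7.5 mL total → factor 7.5/0.3 = 25
Step 3: 1.5 mL + 36 mL = 37.5 mL total → factor 37.5/1.5 = 25
Overall dilution factor = 12 × 25 × 25 = 7500
Final = 1.00 mM / 7500 = 0.0001333 mM = 0.133 μM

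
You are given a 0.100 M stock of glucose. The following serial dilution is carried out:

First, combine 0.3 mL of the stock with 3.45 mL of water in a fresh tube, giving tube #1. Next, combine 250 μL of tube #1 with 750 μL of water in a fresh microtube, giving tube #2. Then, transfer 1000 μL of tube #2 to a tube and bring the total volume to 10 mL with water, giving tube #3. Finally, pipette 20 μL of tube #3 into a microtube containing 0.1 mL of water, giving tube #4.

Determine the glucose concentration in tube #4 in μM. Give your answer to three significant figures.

Step 1: 0.3 mL + 3.45 mL = 3.75 mL total → factor 3.75/0.3 = 12.5
Step 2: 250 μL + 750 μL = 1000 μL total → factor 1000/250 = 4
Step 3: 1000 μL brought to 10 mL → factor 10000/1000 = 10
Step 4: 20 μL + 0.1 mL = 120 μL total → factor 120/20 = 6
Overall dilution factor = 12.5 × 4 × 10 × 6 = 3000
Final = 0.100 M / 3000 = 3.333 × 10^-5 M = 33.3 μM

33.3 μM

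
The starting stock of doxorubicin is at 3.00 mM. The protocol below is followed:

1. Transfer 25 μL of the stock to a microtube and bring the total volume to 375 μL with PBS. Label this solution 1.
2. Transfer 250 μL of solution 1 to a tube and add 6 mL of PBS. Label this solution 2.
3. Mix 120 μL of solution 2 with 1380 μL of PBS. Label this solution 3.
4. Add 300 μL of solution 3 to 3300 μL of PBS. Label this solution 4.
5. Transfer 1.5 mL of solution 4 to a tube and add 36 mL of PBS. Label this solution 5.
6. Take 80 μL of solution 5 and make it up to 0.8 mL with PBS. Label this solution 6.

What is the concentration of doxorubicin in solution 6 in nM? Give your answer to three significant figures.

Step 1: 25 μL brought to 375 μL → factor 375/25 = 15
Step 2: 250 μL + 6 mL = 6250 μL total → factor 6250/250 = 25
Step 3: 120 μL + 1380 μL = 1500 μL total → factor 1500/120 = 12.5
Step 4: 300 μL + 3300 μL = 3600 μL total → factor 3600/300 = 12
Step 5: 1.5 mL + 36 mL = 37.5 mL total → factor 37.5/1.5 = 25
Step 6: 80 μL brought to 0.8 mL → factor 800/80 = 10
Overall dilution factor = 15 × 25 × 12.5 × 12 × 25 × 10 = 1.4062 × 10^7
Final = 3.00 mM / 1.4062 × 10^7 = 2.133 × 10^-7 mM = 0.213 nM

0.213 nM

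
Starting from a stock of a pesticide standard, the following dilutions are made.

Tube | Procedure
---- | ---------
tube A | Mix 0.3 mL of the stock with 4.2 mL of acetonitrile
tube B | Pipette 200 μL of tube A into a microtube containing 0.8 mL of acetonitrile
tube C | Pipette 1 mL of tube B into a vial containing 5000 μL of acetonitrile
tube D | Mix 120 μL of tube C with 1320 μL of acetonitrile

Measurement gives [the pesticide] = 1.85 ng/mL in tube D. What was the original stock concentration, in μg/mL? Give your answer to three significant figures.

9.99 μg/mL

Step 1: 0.3 mL + 4.2 mL = 4.5 mL total → factor 4.5/0.3 = 15
Step 2: 200 μL + 0.8 mL = 1000 μL total → factor 1000/200 = 5
Step 3: 1 mL + 5000 μL = 6 mL total → factor 6/1 = 6
Step 4: 120 μL + 1320 μL = 1440 μL total → factor 1440/120 = 12
Overall dilution factor = 15 × 5 × 6 × 12 = 5400
Stock = 1.85 ng/mL × 5400 = 9990 ng/mL = 9.99 μg/mL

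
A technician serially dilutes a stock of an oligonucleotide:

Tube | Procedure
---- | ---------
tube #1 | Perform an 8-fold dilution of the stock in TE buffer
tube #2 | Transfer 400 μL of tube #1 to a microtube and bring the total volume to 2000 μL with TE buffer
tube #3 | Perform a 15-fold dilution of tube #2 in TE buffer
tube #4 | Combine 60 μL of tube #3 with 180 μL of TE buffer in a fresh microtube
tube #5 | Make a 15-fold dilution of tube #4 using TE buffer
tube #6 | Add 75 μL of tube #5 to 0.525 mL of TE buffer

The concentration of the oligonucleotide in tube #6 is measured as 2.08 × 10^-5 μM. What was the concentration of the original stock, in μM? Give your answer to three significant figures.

Step 1: 8-fold → factor 8
Step 2: 400 μL brought to 2000 μL → factor 2000/400 = 5
Step 3: 15-fold → factor 15
Step 4: 60 μL + 180 μL = 240 μL total → factor 240/60 = 4
Step 5: 15-fold → factor 15
Step 6: 75 μL + 0.525 mL = 600 μL total → factor 600/75 = 8
Overall dilution factor = 8 × 5 × 15 × 4 × 15 × 8 = 2.88 × 10^5
Stock = 2.08 × 10^-5 μM × 2.88 × 10^5 = 5.99 μM

5.99 μM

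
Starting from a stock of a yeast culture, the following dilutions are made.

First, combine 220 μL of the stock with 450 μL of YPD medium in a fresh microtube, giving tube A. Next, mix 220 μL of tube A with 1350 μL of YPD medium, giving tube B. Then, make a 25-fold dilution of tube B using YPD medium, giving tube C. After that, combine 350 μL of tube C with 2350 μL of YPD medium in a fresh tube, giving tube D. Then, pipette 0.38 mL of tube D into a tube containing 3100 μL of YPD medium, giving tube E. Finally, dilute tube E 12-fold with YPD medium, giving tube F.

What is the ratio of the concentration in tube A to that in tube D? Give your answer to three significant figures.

Step 1: 220 μL + 450 μL = 670 μL total → factor 670/220 = 3.0455
Step 2: 220 μL + 1350 μL = 1570 μL total → factor 1570/220 = 7.1364
Step 3: 25-fold → factor 25
Step 4: 350 μL + 2350 μL = 2700 μL total → factor 2700/350 = 7.7143
Dilution factor to tube A = 3.0455; to tube D = 4191.5
[tube A]/[tube D] = (factor to tube D)/(factor to tube A) = 4191.5/3.0455 = 1.38 × 10^3

1.38 × 10^3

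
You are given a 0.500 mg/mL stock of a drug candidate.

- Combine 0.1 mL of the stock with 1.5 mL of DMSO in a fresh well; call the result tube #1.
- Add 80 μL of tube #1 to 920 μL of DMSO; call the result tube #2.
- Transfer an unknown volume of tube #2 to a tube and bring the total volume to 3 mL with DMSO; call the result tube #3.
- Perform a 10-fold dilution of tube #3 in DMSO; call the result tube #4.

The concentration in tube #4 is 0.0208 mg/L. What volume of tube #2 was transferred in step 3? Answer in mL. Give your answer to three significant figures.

0.250 mL

Step 1: 0.1 mL + 1.5 mL = 1.6 mL total → factor 1.6/0.1 = 16
Step 2: 80 μL + 920 μL = 1000 μL total → factor 1000/80 = 12.5
Step 3: v brought to 3 mL → factor = 3 mL/v
Step 4: 10-fold → factor 10
Product of known-step factors = 2000
Overall factor = 0.500 mg/mL / (0.0208 mg/L) = 24038
Step-3 factor = 24038 / 2000 = 12.019
v = 3 mL / 12.019 = 0.250 mL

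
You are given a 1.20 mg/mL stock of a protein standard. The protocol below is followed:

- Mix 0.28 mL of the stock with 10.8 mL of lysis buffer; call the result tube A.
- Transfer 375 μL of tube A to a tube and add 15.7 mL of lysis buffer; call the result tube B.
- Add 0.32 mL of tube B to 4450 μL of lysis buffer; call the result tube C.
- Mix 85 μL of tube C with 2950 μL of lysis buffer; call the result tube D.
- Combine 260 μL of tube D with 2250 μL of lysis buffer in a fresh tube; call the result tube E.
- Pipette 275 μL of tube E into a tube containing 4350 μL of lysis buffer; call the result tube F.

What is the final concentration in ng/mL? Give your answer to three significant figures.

Step 1: 0.28 mL + 10.8 mL = 11.08 mL total → factor 11.08/0.28 = 39.571
Step 2: 375 μL + 15.7 mL = 16075 μL total → factor 16075/375 = 42.867
Step 3: 0.32 mL + 4450 μL = 4.77 mL total → factor 4.77/0.32 = 14.906
Step 4: 85 μL + 2950 μL = 3035 μL total → factor 3035/85 = 35.706
Step 5: 260 μL + 2250 μL = 2510 μL total → factor 2510/260 = 9.6538
Step 6: 275 μL + 4350 μL = 4625 μL total → factor 4625/275 = 16.818
Overall dilution factor = 39.571 × 42.867 × 14.906 × 35.706 × 9.6538 × 16.818 = 1.4658 × 10^8
Final = 1.20 mg/mL / 1.4658 × 10^8 = 8.186 × 10^-9 mg/mL = 0.00819 ng/mL

0.00819 ng/mL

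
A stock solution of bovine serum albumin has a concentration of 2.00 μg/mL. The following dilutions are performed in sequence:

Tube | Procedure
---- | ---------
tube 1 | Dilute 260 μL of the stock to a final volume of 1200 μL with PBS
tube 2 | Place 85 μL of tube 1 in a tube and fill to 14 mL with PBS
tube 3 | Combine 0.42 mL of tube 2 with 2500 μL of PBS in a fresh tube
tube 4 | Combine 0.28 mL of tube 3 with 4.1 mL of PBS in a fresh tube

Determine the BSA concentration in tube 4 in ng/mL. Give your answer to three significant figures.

0.0242 ng/mL

Step 1: 260 μL brought to 1200 μL → factor 1200/260 = 4.6154
Step 2: 85 μL brought to 14 mL → factor 14000/85 = 164.71
Step 3: 0.42 mL + 2500 μL = 2.92 mL total → factor 2.92/0.42 = 6.9524
Step 4: 0.28 mL + 4.1 mL = 4.38 mL total → factor 4.38/0.28 = 15.643
Overall dilution factor = 4.6154 × 164.71 × 6.9524 × 15.643 = 82674
Final = 2.00 μg/mL / 82674 = 2.419 × 10^-5 μg/mL = 0.0242 ng/mL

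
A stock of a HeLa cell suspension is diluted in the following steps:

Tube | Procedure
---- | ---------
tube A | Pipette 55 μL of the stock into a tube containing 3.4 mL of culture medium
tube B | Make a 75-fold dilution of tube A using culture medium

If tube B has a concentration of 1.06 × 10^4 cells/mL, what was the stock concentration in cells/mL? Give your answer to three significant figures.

4.99 × 10^7 cells/mL

Step 1: 55 μL + 3.4 mL = 3455 μL total → factor 3455/55 = 62.818
Step 2: 75-fold → factor 75
Overall dilution factor = 62.818 × 75 = 4711.4
Stock = 1.06 × 10^4 cells/mL × 4711.4 = 4.99 × 10^7 cells/mL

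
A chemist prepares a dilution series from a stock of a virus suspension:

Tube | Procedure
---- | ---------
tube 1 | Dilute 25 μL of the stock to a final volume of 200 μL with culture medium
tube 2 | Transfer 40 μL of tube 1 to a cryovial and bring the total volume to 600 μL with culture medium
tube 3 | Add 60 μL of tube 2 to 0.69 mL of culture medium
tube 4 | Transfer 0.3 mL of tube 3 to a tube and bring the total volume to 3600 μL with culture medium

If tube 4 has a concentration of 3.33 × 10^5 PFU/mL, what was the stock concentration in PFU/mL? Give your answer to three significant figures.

Step 1: 25 μL brought to 200 μL → factor 200/25 = 8
Step 2: 40 μL brought to 600 μL → factor 600/40 = 15
Step 3: 60 μL + 0.69 mL = 750 μL total → factor 750/60 = 12.5
Step 4: 0.3 mL brought to 3600 μL → factor 3.6/0.3 = 12
Overall dilution factor = 8 × 15 × 12.5 × 12 = 18000
Stock = 3.33 × 10^5 PFU/mL × 18000 = 5.99 × 10^9 PFU/mL

5.99 × 10^9 PFU/mL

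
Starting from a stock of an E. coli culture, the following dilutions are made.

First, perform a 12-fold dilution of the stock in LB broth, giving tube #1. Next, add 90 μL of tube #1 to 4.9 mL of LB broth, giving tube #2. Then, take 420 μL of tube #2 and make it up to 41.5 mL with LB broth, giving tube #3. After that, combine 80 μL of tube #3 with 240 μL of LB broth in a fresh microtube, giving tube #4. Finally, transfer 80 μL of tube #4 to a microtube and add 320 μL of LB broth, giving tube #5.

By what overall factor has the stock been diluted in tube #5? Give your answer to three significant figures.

Step 1: 12-fold → factor 12
Step 2: 90 μL + 4.9 mL = 4990 μL total → factor 4990/90 = 55.444
Step 3: 420 μL brought to 41.5 mL → factor 41500/420 = 98.81
Step 4: 80 μL + 240 μL = 320 μL total → factor 320/80 = 4
Step 5: 80 μL + 320 μL = 400 μL total → factor 400/80 = 5
Overall dilution factor = 12 × 55.444 × 98.81 × 4 × 5 = 1.3148 × 10^6

1.31 × 10^6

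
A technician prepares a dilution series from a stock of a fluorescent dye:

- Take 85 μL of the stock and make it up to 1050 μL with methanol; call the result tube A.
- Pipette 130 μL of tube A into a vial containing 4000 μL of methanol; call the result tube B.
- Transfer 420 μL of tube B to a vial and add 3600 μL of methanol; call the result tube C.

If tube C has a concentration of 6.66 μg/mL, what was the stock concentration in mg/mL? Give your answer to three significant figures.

25.0 mg/mL

Step 1: 85 μL brought to 1050 μL → factor 1050/85 = 12.353
Step 2: 130 μL + 4000 μL = 4130 μL total → factor 4130/130 = 31.769
Step 3: 420 μL + 3600 μL = 4020 μL total → factor 4020/420 = 9.5714
Overall dilution factor = 12.353 × 31.769 × 9.5714 = 3756.2
Stock = 6.66 μg/mL × 3756.2 = 2.502 × 10^4 μg/mL = 25.0 mg/mL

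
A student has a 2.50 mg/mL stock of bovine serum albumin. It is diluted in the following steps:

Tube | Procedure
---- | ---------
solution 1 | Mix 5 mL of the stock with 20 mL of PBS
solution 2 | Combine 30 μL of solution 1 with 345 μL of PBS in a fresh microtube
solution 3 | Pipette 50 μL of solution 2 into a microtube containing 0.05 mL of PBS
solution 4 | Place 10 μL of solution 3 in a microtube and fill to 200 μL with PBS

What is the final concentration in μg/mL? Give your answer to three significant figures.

1.00 μg/mL

Step 1: 5 mL + 20 mL = 25 mL total → factor 25/5 = 5
Step 2: 30 μL + 345 μL = 375 μL total → factor 375/30 = 12.5
Step 3: 50 μL + 0.05 mL = 100 μL total → factor 100/50 = 2
Step 4: 10 μL brought to 200 μL → factor 200/10 = 20
Overall dilution factor = 5 × 12.5 × 2 × 20 = 2500
Final = 2.50 mg/mL / 2500 = 0.001000 mg/mL = 1.00 μg/mL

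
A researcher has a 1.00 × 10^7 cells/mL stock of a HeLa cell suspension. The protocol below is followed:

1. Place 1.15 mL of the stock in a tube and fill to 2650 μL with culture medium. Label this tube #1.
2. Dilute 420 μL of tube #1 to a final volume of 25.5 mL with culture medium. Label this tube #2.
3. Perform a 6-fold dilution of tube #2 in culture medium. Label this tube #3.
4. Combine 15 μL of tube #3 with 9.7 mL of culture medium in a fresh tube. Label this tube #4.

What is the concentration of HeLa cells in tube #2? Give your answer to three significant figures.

Step 1: 1.15 mL brought to 2650 μL → factor 2.65/1.15 = 2.3043
Step 2: 420 μL brought to 25.5 mL → factor 25500/420 = 60.714
Dilution factor through tube #2 = 2.3043 × 60.714 = 139.91
[tube #2] = 1.00 × 10^7 cells/mL / 139.91 = 7.15 × 10^4 cells/mL

7.15 × 10^4 cells/mL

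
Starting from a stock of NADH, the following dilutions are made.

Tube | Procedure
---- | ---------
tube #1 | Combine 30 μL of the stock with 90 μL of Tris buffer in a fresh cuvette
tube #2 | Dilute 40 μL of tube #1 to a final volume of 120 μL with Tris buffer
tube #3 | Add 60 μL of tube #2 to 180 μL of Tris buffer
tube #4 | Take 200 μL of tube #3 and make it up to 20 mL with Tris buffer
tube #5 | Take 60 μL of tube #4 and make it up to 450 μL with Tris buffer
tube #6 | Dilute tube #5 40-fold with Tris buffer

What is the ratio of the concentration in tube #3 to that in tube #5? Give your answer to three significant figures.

Step 1: 30 μL + 90 μL = 120 μL total → factor 120/30 = 4
Step 2: 40 μL brought to 120 μL → factor 120/40 = 3
Step 3: 60 μL + 180 μL = 240 μL total → factor 240/60 = 4
Step 4: 200 μL brought to 20 mL → factor 20000/200 = 100
Step 5: 60 μL brought to 450 μL → factor 450/60 = 7.5
Dilution factor to tube #3 = 48; to tube #5 = 36000
[tube #3]/[tube #5] = (factor to tube #5)/(factor to tube #3) = 36000/48 = 750

750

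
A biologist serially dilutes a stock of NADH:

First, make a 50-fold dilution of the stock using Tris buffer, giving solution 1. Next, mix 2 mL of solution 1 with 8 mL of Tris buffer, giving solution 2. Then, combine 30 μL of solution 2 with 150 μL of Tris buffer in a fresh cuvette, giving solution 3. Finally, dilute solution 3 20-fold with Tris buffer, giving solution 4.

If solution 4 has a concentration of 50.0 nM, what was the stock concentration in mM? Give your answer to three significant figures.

1.50 mM

Step 1: 50-fold → factor 50
Step 2: 2 mL + 8 mL = 10 mL total → factor 10/2 = 5
Step 3: 30 μL + 150 μL = 180 μL total → factor 180/30 = 6
Step 4: 20-fold → factor 20
Overall dilution factor = 50 × 5 × 6 × 20 = 30000
Stock = 50.0 nM × 30000 = 1.500 × 10^6 nM = 1.50 mM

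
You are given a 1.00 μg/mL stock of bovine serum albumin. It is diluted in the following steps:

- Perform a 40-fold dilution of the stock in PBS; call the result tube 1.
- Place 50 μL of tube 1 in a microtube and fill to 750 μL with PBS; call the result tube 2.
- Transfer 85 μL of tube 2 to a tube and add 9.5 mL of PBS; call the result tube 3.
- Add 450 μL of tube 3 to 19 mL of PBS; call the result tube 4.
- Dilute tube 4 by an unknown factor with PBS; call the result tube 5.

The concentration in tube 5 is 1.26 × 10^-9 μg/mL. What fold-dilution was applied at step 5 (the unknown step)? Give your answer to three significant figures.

Step 1: 40-fold → factor 40
Step 2: 50 μL brought to 750 μL → factor 750/50 = 15
Step 3: 85 μL + 9.5 mL = 9585 μL total → factor 9585/85 = 112.76
Step 4: 450 μL + 19 mL = 19450 μL total → factor 19450/450 = 43.222
Step 5: unknown factor x
Product of known-step factors = 2.9244 × 10^6
Overall factor = 1.00 μg/mL / (1.26 × 10^-9 μg/mL) = 7.9365 × 10^8
x = 7.9365 × 10^8 / 2.9244 × 10^6 = 271

271-fold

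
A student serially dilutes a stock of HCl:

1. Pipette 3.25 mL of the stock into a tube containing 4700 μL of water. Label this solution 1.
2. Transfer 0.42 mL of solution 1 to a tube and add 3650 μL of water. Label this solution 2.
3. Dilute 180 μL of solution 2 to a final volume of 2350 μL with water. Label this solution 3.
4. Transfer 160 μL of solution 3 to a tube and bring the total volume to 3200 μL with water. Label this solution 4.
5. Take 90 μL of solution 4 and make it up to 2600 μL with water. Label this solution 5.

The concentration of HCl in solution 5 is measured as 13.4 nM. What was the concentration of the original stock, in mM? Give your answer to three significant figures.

Step 1: 3.25 mL + 4700 μL = 7.95 mL total → factor 7.95/3.25 = 2.4462
Step 2: 0.42 mL + 3650 μL = 4.07 mL total → factor 4.07/0.42 = 9.6905
Step 3: 180 μL brought to 2350 μL → factor 2350/180 = 13.056
Step 4: 160 μL brought to 3200 μL → factor 3200/160 = 20
Step 5: 90 μL brought to 2600 μL → factor 2600/90 = 28.889
Overall dilution factor = 2.4462 × 9.6905 × 13.056 × 20 × 28.889 = 1.7881 × 10^5
Stock = 13.4 nM × 1.7881 × 10^5 = 2.396 × 10^6 nM = 2.40 mM

2.40 mM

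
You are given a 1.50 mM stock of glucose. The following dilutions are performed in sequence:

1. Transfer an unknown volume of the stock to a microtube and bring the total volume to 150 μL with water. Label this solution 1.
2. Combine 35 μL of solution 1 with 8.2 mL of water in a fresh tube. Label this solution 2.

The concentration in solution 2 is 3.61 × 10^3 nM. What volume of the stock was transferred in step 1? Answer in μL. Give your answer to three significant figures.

Step 1: v brought to 150 μL → factor = 150 μL/v
Step 2: 35 μL + 8.2 mL = 8235 μL total → factor 8235/35 = 235.29
Product of known-step factors = 235.29
Overall factor = 1.50 mM / (3.61 × 10^3 nM) = 415.51
Step-1 factor = 415.51 / 235.29 = 1.766
v = 150 μL / 1.766 = 84.9 μL

84.9 μL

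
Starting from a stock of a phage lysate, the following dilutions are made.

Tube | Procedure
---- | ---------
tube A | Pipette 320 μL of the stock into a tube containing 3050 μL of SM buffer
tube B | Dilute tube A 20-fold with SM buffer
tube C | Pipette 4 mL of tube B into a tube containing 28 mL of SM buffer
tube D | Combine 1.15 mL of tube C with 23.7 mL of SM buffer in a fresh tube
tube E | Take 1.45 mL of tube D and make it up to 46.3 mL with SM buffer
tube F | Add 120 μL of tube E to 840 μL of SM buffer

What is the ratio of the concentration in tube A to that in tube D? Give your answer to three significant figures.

Step 1: 320 μL + 3050 μL = 3370 μL total → factor 3370/320 = 10.531
Step 2: 20-fold → factor 20
Step 3: 4 mL + 28 mL = 32 mL total → factor 32/4 = 8
Step 4: 1.15 mL + 23.7 mL = 24.85 mL total → factor 24.85/1.15 = 21.609
Dilution factor to tube A = 10.531; to tube D = 36411
[tube A]/[tube D] = (factor to tube D)/(factor to tube A) = 36411/10.531 = 3.46 × 10^3

3.46 × 10^3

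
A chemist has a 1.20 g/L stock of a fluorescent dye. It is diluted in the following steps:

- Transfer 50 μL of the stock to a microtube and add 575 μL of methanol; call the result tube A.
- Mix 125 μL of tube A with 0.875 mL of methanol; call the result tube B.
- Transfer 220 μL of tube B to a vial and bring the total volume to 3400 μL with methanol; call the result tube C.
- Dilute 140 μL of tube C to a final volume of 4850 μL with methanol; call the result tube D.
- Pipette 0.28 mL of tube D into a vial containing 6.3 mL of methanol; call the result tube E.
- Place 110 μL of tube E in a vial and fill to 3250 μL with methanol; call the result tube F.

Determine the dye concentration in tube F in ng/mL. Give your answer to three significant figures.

0.0323 ng/mL

Step 1: 50 μL + 575 μL = 625 μL total → factor 625/50 = 12.5
Step 2: 125 μL + 0.875 mL = 1000 μL total → factor 1000/125 = 8
Step 3: 220 μL brought to 3400 μL → factor 3400/220 = 15.455
Step 4: 140 μL brought to 4850 μL → factor 4850/140 = 34.643
Step 5: 0.28 mL + 6.3 mL = 6.58 mL total → factor 6.58/0.28 = 23.5
Step 6: 110 μL brought to 3250 μL → factor 3250/110 = 29.545
Overall dilution factor = 12.5 × 8 × 15.455 × 34.643 × 23.5 × 29.545 = 3.7173 × 10^7
Final = 1.20 g/L / 3.7173 × 10^7 = 3.228 × 10^-8 g/L = 0.0323 ng/mL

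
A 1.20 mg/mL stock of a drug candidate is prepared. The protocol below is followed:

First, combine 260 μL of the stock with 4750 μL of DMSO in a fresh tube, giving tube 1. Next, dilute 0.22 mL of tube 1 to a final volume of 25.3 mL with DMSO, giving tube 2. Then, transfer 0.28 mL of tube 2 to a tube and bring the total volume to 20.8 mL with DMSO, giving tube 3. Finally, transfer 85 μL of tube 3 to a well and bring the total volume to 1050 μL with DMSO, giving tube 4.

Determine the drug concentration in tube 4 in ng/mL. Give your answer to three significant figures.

Step 1: 260 μL + 4750 μL = 5010 μL total → factor 5010/260 = 19.269
Step 2: 0.22 mL brought to 25.3 mL → factor 25.3/0.22 = 115
Step 3: 0.28 mL brought to 20.8 mL → factor 20.8/0.28 = 74.286
Step 4: 85 μL brought to 1050 μL → factor 1050/85 = 12.353
Overall dilution factor = 19.269 × 115 × 74.286 × 12.353 = 2.0335 × 10^6
Final = 1.20 mg/mL / 2.0335 × 10^6 = 5.901 × 10^-7 mg/mL = 0.590 ng/mL

0.590 ng/mL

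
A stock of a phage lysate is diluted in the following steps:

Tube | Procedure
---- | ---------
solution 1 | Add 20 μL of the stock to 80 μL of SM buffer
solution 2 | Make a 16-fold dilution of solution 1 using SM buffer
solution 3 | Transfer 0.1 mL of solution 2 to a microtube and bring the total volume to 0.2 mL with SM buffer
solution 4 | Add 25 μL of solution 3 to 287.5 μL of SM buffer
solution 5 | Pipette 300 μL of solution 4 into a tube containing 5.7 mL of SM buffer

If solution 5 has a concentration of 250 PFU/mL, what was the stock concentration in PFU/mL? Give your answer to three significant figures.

1.00 × 10^7 PFU/mL

Step 1: 20 μL + 80 μL = 100 μL total → factor 100/20 = 5
Step 2: 16-fold → factor 16
Step 3: 0.1 mL brought to 0.2 mL → factor 0.2/0.1 = 2
Step 4: 25 μL + 287.5 μL = 312.5 μL total → factor 312.5/25 = 12.5
Step 5: 300 μL + 5.7 mL = 6000 μL total → factor 6000/300 = 20
Overall dilution factor = 5 × 16 × 2 × 12.5 × 20 = 40000
Stock = 250 PFU/mL × 40000 = 1.00 × 10^7 PFU/mL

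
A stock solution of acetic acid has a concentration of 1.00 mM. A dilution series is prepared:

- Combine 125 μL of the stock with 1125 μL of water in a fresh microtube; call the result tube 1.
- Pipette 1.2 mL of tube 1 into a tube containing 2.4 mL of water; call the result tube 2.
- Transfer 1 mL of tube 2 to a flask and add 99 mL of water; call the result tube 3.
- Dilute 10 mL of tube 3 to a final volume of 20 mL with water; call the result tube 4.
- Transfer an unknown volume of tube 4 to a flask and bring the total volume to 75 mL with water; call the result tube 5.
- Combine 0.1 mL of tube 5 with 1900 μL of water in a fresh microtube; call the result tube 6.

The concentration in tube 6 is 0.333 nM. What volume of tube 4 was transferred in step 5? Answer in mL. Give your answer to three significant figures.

Step 1: 125 μL + 1125 μL = 1250 μL total → factor 1250/125 = 10
Step 2: 1.2 mL + 2.4 mL = 3.6 mL total → factor 3.6/1.2 = 3
Step 3: 1 mL + 99 mL = 100 mL total → factor 100/1 = 100
Step 4: 10 mL brought to 20 mL → factor 20/10 = 2
Step 5: v brought to 75 mL → factor = 75 mL/v
Step 6: 0.1 mL + 1900 μL = 2 mL total → factor 2/0.1 = 20
Product of known-step factors = 1.2 × 10^5
Overall factor = 1.00 mM / (0.333 nM) = 3.003 × 10^6
Step-5 factor = 3.003 × 10^6 / 1.2 × 10^5 = 25.025
v = 75 mL / 25.025 = 3.00 mL

3.00 mL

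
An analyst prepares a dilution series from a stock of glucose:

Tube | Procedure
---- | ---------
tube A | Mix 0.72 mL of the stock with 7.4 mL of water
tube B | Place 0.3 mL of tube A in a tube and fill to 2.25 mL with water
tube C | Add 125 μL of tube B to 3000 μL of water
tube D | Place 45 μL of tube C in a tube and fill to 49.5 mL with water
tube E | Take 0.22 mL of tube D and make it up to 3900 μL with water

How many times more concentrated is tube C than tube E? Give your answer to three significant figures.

Step 1: 0.72 mL + 7.4 mL = 8.12 mL total → factor 8.12/0.72 = 11.278
Step 2: 0.3 mL brought to 2.25 mL → factor 2.25/0.3 = 7.5
Step 3: 125 μL + 3000 μL = 3125 μL total → factor 3125/125 = 25
Step 4: 45 μL brought to 49.5 mL → factor 49500/45 = 1100
Step 5: 0.22 mL brought to 3900 μL → factor 3.9/0.22 = 17.727
Dilution factor to tube C = 2114.6; to tube E = 4.1234 × 10^7
[tube C]/[tube E] = (factor to tube E)/(factor to tube C) = 4.1234 × 10^7/2114.6 = 1.95 × 10^4

1.95 × 10^4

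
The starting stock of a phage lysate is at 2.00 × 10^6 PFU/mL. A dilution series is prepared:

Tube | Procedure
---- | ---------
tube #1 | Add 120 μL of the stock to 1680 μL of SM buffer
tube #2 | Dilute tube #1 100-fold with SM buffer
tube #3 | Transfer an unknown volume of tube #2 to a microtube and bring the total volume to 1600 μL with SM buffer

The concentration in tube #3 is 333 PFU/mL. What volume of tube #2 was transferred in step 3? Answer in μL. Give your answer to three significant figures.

Step 1: 120 μL + 1680 μL = 1800 μL total → factor 1800/120 = 15
Step 2: 100-fold → factor 100
Step 3: v brought to 1600 μL → factor = 1600 μL/v
Product of known-step factors = 1500
Overall factor = 2.00 × 10^6 PFU/mL / (333 PFU/mL) = 6006
Step-3 factor = 6006 / 1500 = 4.004
v = 1600 μL / 4.004 = 400 μL

400 μL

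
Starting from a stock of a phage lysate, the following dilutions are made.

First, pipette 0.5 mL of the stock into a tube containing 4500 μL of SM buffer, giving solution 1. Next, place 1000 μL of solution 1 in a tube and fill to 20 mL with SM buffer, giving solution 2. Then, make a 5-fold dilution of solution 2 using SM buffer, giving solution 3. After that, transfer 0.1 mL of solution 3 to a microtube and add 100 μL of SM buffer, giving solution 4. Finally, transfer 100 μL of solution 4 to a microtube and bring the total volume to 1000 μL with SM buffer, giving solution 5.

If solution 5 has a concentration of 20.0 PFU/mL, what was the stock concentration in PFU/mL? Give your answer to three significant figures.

4.00 × 10^5 PFU/mL

Step 1: 0.5 mL + 4500 μL = 5 mL total → factor 5/0.5 = 10
Step 2: 1000 μL brought to 20 mL → factor 20000/1000 = 20
Step 3: 5-fold → factor 5
Step 4: 0.1 mL + 100 μL = 0.2 mL total → factor 0.2/0.1 = 2
Step 5: 100 μL brought to 1000 μL → factor 1000/100 = 10
Overall dilution factor = 10 × 20 × 5 × 2 × 10 = 20000
Stock = 20.0 PFU/mL × 20000 = 4.00 × 10^5 PFU/mL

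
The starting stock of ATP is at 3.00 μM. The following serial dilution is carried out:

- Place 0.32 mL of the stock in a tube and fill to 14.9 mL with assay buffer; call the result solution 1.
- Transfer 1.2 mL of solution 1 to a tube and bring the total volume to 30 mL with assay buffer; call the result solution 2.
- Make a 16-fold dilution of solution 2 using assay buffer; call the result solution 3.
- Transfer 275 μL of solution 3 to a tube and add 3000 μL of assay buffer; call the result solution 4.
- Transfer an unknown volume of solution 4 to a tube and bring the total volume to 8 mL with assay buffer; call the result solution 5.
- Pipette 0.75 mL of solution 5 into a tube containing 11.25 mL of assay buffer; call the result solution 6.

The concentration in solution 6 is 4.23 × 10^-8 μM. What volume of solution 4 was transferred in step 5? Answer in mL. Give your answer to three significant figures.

0.400 mL

Step 1: 0.32 mL brought to 14.9 mL → factor 14.9/0.32 = 46.562
Step 2: 1.2 mL brought to 30 mL → factor 30/1.2 = 25
Step 3: 16-fold → factor 16
Step 4: 275 μL + 3000 μL = 3275 μL total → factor 3275/275 = 11.909
Step 5: v brought to 8 mL → factor = 8 mL/v
Step 6: 0.75 mL + 11.25 mL = 12 mL total → factor 12/0.75 = 16
Product of known-step factors = 3.5489 × 10^6
Overall factor = 3.00 μM / (4.23 × 10^-8 μM) = 7.0922 × 10^7
Step-5 factor = 7.0922 × 10^7 / 3.5489 × 10^6 = 19.984
v = 8 mL / 19.984 = 0.400 mL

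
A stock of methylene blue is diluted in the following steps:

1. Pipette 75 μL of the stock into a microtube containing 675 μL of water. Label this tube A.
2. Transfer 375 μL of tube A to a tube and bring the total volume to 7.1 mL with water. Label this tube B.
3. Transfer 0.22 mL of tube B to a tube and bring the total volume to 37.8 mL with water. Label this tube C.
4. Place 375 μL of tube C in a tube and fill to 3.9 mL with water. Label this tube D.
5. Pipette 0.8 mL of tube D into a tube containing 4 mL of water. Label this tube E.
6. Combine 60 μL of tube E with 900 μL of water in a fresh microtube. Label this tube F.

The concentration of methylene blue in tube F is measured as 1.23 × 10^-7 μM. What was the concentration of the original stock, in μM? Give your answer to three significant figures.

3.99 μM

Step 1: 75 μL + 675 μL = 750 μL total → factor 750/75 = 10
Step 2: 375 μL brought to 7.1 mL → factor 7100/375 = 18.933
Step 3: 0.22 mL brought to 37.8 mL → factor 37.8/0.22 = 171.82
Step 4: 375 μL brought to 3.9 mL → factor 3900/375 = 10.4
Step 5: 0.8 mL + 4 mL = 4.8 mL total → factor 4.8/0.8 = 6
Step 6: 60 μL + 900 μL = 960 μL total → factor 960/60 = 16
Overall dilution factor = 10 × 18.933 × 171.82 × 10.4 × 6 × 16 = 3.2479 × 10^7
Stock = 1.23 × 10^-7 μM × 3.2479 × 10^7 = 3.99 μM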